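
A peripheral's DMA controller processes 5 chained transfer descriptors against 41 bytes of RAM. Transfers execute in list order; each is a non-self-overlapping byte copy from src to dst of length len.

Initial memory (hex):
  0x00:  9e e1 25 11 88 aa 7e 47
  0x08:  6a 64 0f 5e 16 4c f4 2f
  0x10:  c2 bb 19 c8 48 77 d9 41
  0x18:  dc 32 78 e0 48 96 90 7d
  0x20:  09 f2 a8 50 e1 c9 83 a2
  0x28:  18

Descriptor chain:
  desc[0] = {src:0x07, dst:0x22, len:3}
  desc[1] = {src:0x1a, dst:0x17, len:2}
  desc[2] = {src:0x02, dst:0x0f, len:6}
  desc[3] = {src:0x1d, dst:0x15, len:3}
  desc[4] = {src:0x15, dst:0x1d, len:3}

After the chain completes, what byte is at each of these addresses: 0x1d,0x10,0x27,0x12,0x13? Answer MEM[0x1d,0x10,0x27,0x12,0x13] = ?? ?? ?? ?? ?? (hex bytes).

MEM[0x1d,0x10,0x27,0x12,0x13] = 96 11 a2 aa 7e

D0: mem[0x22..0x24] <- [47 6a 64]
D1: mem[0x17..0x18] <- [78 e0]
D2: mem[0x0f..0x14] <- [25 11 88 aa 7e 47]
D3: mem[0x15..0x17] <- [96 90 7d]
D4: mem[0x1d..0x1f] <- [96 90 7d]
query mem[0x1d]=0x96, mem[0x10]=0x11, mem[0x27]=0xa2, mem[0x12]=0xaa, mem[0x13]=0x7e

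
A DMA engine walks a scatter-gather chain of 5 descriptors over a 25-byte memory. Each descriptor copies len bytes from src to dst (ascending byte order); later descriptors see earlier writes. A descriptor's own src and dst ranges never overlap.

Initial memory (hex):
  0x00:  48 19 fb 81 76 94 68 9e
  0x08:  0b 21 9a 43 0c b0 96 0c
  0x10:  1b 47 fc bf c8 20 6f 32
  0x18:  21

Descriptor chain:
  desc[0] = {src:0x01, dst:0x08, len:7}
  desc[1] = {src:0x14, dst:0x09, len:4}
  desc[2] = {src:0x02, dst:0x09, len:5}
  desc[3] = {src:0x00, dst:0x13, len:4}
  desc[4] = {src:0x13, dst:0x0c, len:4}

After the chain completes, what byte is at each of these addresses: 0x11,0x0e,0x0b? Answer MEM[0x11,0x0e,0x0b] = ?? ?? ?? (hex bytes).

D0: mem[0x08..0x0e] <- [19 fb 81 76 94 68 9e]
D1: mem[0x09..0x0c] <- [c8 20 6f 32]
D2: mem[0x09..0x0d] <- [fb 81 76 94 68]
D3: mem[0x13..0x16] <- [48 19 fb 81]
D4: mem[0x0c..0x0f] <- [48 19 fb 81]
query mem[0x11]=0x47, mem[0x0e]=0xfb, mem[0x0b]=0x76

MEM[0x11,0x0e,0x0b] = 47 fb 76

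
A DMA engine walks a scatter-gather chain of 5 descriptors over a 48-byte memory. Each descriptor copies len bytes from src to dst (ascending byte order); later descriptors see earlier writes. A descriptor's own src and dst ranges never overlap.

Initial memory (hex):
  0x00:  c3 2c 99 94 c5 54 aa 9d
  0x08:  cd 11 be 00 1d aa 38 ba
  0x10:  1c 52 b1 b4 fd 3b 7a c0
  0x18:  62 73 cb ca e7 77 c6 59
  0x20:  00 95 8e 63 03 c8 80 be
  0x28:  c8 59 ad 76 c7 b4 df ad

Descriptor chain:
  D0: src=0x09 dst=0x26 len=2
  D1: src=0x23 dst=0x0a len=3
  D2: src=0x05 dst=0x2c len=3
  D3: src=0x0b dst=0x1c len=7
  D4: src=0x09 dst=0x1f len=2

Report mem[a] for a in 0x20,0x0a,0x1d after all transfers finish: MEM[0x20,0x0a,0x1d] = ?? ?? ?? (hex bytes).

D0: mem[0x26..0x27] <- [11 be]
D1: mem[0x0a..0x0c] <- [63 03 c8]
D2: mem[0x2c..0x2e] <- [54 aa 9d]
D3: mem[0x1c..0x22] <- [03 c8 aa 38 ba 1c 52]
D4: mem[0x1f..0x20] <- [11 63]
query mem[0x20]=0x63, mem[0x0a]=0x63, mem[0x1d]=0xc8

MEM[0x20,0x0a,0x1d] = 63 63 c8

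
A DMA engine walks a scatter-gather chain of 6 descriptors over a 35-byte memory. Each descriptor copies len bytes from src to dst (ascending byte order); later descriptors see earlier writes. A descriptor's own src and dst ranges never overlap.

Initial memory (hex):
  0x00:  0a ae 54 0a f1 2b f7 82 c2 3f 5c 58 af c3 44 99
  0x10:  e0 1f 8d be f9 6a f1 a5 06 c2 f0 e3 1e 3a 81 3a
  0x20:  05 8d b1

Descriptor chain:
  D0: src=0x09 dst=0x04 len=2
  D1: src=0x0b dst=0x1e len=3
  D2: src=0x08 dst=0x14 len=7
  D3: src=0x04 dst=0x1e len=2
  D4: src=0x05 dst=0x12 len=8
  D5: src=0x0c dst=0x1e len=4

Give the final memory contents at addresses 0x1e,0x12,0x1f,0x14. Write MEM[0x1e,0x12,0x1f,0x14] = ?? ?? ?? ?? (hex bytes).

MEM[0x1e,0x12,0x1f,0x14] = af 5c c3 82

D0: mem[0x04..0x05] <- [3f 5c]
D1: mem[0x1e..0x20] <- [58 af c3]
D2: mem[0x14..0x1a] <- [c2 3f 5c 58 af c3 44]
D3: mem[0x1e..0x1f] <- [3f 5c]
D4: mem[0x12..0x19] <- [5c f7 82 c2 3f 5c 58 af]
D5: mem[0x1e..0x21] <- [af c3 44 99]
query mem[0x1e]=0xaf, mem[0x12]=0x5c, mem[0x1f]=0xc3, mem[0x14]=0x82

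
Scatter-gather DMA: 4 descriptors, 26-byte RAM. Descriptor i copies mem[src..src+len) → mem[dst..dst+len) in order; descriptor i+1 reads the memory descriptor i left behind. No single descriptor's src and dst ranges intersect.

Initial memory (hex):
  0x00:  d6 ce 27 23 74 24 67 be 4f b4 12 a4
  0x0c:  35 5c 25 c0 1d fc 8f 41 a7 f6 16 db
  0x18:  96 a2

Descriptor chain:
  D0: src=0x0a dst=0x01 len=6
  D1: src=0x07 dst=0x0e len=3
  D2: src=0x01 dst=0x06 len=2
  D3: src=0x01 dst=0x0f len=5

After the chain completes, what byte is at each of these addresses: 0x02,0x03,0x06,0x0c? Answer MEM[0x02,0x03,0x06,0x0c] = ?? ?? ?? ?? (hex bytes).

MEM[0x02,0x03,0x06,0x0c] = a4 35 12 35

D0: mem[0x01..0x06] <- [12 a4 35 5c 25 c0]
D1: mem[0x0e..0x10] <- [be 4f b4]
D2: mem[0x06..0x07] <- [12 a4]
D3: mem[0x0f..0x13] <- [12 a4 35 5c 25]
query mem[0x02]=0xa4, mem[0x03]=0x35, mem[0x06]=0x12, mem[0x0c]=0x35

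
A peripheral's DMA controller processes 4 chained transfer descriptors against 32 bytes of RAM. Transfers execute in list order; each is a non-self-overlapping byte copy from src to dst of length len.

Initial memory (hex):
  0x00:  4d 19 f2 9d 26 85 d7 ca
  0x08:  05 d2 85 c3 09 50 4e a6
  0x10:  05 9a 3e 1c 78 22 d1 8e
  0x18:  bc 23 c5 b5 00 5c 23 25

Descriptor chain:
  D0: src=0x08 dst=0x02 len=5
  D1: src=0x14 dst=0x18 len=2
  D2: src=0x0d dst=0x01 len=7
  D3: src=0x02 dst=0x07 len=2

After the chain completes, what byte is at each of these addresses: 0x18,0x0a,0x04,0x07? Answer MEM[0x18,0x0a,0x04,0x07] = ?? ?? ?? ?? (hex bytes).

MEM[0x18,0x0a,0x04,0x07] = 78 85 05 4e

D0: mem[0x02..0x06] <- [05 d2 85 c3 09]
D1: mem[0x18..0x19] <- [78 22]
D2: mem[0x01..0x07] <- [50 4e a6 05 9a 3e 1c]
D3: mem[0x07..0x08] <- [4e a6]
query mem[0x18]=0x78, mem[0x0a]=0x85, mem[0x04]=0x05, mem[0x07]=0x4e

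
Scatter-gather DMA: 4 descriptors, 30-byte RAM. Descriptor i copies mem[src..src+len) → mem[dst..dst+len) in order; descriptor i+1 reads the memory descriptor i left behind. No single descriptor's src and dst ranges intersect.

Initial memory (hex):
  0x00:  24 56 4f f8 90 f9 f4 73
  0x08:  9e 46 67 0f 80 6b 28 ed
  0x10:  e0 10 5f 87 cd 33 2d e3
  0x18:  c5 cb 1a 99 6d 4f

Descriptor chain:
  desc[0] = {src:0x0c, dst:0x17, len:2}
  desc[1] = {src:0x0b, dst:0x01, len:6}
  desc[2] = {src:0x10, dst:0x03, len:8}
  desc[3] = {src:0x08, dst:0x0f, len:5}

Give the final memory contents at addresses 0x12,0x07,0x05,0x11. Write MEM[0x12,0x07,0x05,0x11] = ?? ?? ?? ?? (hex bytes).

D0: mem[0x17..0x18] <- [80 6b]
D1: mem[0x01..0x06] <- [0f 80 6b 28 ed e0]
D2: mem[0x03..0x0a] <- [e0 10 5f 87 cd 33 2d 80]
D3: mem[0x0f..0x13] <- [33 2d 80 0f 80]
query mem[0x12]=0x0f, mem[0x07]=0xcd, mem[0x05]=0x5f, mem[0x11]=0x80

MEM[0x12,0x07,0x05,0x11] = 0f cd 5f 80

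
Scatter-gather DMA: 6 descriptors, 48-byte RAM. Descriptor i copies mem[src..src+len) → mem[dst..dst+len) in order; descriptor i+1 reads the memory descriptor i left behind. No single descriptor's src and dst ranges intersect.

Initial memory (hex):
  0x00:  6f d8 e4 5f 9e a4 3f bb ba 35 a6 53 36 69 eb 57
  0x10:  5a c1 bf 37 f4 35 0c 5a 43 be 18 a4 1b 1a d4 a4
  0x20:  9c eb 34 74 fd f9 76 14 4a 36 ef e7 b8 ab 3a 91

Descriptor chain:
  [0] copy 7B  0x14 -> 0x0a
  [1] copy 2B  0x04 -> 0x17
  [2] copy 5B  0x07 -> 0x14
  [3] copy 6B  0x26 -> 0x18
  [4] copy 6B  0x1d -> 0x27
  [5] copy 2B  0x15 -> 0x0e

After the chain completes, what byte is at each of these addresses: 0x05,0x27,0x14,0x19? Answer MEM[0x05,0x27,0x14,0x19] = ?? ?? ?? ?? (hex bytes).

[0] 0x14->0x0a len=7 : f4 35 0c 5a 43 be 18
[1] 0x04->0x17 len=2 : 9e a4
[2] 0x07->0x14 len=5 : bb ba 35 f4 35
[3] 0x26->0x18 len=6 : 76 14 4a 36 ef e7
[4] 0x1d->0x27 len=6 : e7 d4 a4 9c eb 34
[5] 0x15->0x0e len=2 : ba 35
query mem[0x05]=0xa4, mem[0x27]=0xe7, mem[0x14]=0xbb, mem[0x19]=0x14

MEM[0x05,0x27,0x14,0x19] = a4 e7 bb 14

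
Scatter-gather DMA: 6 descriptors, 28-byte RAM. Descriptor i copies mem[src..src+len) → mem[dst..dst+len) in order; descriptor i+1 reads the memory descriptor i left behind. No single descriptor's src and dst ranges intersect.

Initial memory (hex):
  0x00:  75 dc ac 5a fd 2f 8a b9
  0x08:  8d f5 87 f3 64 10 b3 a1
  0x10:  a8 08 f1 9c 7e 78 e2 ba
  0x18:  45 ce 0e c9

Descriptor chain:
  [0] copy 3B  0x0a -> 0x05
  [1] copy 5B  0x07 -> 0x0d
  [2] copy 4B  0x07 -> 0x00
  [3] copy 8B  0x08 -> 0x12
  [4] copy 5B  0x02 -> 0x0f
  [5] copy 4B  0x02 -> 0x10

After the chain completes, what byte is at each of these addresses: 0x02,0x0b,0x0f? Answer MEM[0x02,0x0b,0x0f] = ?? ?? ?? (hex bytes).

MEM[0x02,0x0b,0x0f] = f5 f3 f5

[0] 0x0a->0x05 len=3 : 87 f3 64
[1] 0x07->0x0d len=5 : 64 8d f5 87 f3
[2] 0x07->0x00 len=4 : 64 8d f5 87
[3] 0x08->0x12 len=8 : 8d f5 87 f3 64 64 8d f5
[4] 0x02->0x0f len=5 : f5 87 fd 87 f3
[5] 0x02->0x10 len=4 : f5 87 fd 87
query mem[0x02]=0xf5, mem[0x0b]=0xf3, mem[0x0f]=0xf5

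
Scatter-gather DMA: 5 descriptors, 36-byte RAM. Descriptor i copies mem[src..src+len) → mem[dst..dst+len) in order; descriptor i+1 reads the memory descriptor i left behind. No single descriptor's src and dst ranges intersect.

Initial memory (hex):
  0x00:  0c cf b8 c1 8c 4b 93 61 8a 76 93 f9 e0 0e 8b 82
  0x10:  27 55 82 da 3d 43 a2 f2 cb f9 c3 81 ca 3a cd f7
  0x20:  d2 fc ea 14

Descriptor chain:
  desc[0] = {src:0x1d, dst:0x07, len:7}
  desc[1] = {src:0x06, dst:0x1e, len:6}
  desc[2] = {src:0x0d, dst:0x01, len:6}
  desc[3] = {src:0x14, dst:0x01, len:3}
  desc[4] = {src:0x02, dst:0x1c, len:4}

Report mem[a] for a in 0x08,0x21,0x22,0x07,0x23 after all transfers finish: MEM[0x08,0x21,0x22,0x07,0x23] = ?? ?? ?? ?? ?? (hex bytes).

#0 dst[0x07+7] := {0x3a,0xcd,0xf7,0xd2,0xfc,0xea,0x14}
#1 dst[0x1e+6] := {0x93,0x3a,0xcd,0xf7,0xd2,0xfc}
#2 dst[0x01+6] := {0x14,0x8b,0x82,0x27,0x55,0x82}
#3 dst[0x01+3] := {0x3d,0x43,0xa2}
#4 dst[0x1c+4] := {0x43,0xa2,0x27,0x55}
query mem[0x08]=0xcd, mem[0x21]=0xf7, mem[0x22]=0xd2, mem[0x07]=0x3a, mem[0x23]=0xfc

MEM[0x08,0x21,0x22,0x07,0x23] = cd f7 d2 3a fc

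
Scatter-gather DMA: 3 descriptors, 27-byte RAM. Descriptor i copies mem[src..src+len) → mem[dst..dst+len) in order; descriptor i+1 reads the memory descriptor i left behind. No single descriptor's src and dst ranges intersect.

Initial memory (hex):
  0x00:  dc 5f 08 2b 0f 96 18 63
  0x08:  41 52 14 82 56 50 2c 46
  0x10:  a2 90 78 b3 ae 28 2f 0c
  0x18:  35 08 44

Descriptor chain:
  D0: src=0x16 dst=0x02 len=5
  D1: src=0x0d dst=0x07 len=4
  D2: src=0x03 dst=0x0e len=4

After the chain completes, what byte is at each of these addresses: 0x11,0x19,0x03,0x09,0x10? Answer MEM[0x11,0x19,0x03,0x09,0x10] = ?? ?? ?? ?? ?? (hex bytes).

MEM[0x11,0x19,0x03,0x09,0x10] = 44 08 0c 46 08

[0] 0x16->0x02 len=5 : 2f 0c 35 08 44
[1] 0x0d->0x07 len=4 : 50 2c 46 a2
[2] 0x03->0x0e len=4 : 0c 35 08 44
query mem[0x11]=0x44, mem[0x19]=0x08, mem[0x03]=0x0c, mem[0x09]=0x46, mem[0x10]=0x08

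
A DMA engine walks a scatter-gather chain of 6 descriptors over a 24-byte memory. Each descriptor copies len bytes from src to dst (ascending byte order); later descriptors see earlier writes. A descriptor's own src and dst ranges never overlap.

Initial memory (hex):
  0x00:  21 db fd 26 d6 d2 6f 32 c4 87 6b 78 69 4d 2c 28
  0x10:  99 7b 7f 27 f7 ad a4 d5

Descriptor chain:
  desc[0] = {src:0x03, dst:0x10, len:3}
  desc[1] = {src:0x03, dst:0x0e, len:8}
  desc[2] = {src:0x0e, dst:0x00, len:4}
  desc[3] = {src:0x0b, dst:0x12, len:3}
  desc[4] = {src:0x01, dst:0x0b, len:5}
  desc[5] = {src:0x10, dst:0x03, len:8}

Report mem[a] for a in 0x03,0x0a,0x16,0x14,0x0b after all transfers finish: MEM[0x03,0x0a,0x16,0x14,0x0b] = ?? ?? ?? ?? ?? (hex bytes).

D0: mem[0x10..0x12] <- [26 d6 d2]
D1: mem[0x0e..0x15] <- [26 d6 d2 6f 32 c4 87 6b]
D2: mem[0x00..0x03] <- [26 d6 d2 6f]
D3: mem[0x12..0x14] <- [78 69 4d]
D4: mem[0x0b..0x0f] <- [d6 d2 6f d6 d2]
D5: mem[0x03..0x0a] <- [d2 6f 78 69 4d 6b a4 d5]
query mem[0x03]=0xd2, mem[0x0a]=0xd5, mem[0x16]=0xa4, mem[0x14]=0x4d, mem[0x0b]=0xd6

MEM[0x03,0x0a,0x16,0x14,0x0b] = d2 d5 a4 4d d6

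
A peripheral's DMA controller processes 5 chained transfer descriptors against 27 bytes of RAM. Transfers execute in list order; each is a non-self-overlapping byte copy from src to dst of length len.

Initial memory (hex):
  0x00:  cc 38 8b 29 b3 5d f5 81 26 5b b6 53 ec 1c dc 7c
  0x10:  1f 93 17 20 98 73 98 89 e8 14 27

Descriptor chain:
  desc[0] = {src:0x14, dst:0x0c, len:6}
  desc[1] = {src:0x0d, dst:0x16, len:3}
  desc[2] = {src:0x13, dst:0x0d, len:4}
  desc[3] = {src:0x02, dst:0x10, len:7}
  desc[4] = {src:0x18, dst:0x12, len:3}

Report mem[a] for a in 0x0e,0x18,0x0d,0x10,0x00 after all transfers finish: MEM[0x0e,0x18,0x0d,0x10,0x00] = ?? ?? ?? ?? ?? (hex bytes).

[0] 0x14->0x0c len=6 : 98 73 98 89 e8 14
[1] 0x0d->0x16 len=3 : 73 98 89
[2] 0x13->0x0d len=4 : 20 98 73 73
[3] 0x02->0x10 len=7 : 8b 29 b3 5d f5 81 26
[4] 0x18->0x12 len=3 : 89 14 27
query mem[0x0e]=0x98, mem[0x18]=0x89, mem[0x0d]=0x20, mem[0x10]=0x8b, mem[0x00]=0xcc

MEM[0x0e,0x18,0x0d,0x10,0x00] = 98 89 20 8b cc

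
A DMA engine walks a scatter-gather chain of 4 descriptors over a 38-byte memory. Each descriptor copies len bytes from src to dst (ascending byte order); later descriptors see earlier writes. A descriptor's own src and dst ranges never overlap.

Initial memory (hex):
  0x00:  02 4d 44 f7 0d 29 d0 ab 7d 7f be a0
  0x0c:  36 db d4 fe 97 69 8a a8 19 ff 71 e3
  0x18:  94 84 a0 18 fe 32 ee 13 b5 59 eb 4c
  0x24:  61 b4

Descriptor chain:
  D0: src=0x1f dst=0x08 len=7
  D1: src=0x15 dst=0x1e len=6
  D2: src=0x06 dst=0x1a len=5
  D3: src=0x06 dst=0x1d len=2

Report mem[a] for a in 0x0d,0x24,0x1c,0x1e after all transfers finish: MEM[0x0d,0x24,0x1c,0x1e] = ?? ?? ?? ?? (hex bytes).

MEM[0x0d,0x24,0x1c,0x1e] = 61 61 13 ab

#0 dst[0x08+7] := {0x13,0xb5,0x59,0xeb,0x4c,0x61,0xb4}
#1 dst[0x1e+6] := {0xff,0x71,0xe3,0x94,0x84,0xa0}
#2 dst[0x1a+5] := {0xd0,0xab,0x13,0xb5,0x59}
#3 dst[0x1d+2] := {0xd0,0xab}
query mem[0x0d]=0x61, mem[0x24]=0x61, mem[0x1c]=0x13, mem[0x1e]=0xab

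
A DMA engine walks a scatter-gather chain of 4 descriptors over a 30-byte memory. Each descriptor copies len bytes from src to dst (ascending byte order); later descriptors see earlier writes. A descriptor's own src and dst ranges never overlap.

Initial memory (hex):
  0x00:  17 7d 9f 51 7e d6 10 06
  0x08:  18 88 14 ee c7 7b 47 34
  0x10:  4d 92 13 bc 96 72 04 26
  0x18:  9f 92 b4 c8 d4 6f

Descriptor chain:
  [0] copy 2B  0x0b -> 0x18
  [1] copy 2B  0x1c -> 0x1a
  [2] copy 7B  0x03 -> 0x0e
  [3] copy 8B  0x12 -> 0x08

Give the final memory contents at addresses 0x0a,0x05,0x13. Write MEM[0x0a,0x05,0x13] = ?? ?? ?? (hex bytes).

#0 dst[0x18+2] := {0xee,0xc7}
#1 dst[0x1a+2] := {0xd4,0x6f}
#2 dst[0x0e+7] := {0x51,0x7e,0xd6,0x10,0x06,0x18,0x88}
#3 dst[0x08+8] := {0x06,0x18,0x88,0x72,0x04,0x26,0xee,0xc7}
query mem[0x0a]=0x88, mem[0x05]=0xd6, mem[0x13]=0x18

MEM[0x0a,0x05,0x13] = 88 d6 18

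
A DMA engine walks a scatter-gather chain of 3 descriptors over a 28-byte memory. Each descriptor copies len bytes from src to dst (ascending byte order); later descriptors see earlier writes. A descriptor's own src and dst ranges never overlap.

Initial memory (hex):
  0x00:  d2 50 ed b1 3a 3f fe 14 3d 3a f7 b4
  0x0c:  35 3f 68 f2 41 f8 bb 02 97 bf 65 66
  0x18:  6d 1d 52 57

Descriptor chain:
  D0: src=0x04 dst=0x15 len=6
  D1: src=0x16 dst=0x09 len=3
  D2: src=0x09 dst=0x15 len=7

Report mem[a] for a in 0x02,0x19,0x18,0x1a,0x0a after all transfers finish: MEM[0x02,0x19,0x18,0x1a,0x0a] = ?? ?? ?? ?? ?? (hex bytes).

  after D0: wrote 6B at 0x15 = 3a3ffe143d3a
  after D1: wrote 3B at 0x09 = 3ffe14
  after D2: wrote 7B at 0x15 = 3ffe14353f68f2
query mem[0x02]=0xed, mem[0x19]=0x3f, mem[0x18]=0x35, mem[0x1a]=0x68, mem[0x0a]=0xfe

MEM[0x02,0x19,0x18,0x1a,0x0a] = ed 3f 35 68 fe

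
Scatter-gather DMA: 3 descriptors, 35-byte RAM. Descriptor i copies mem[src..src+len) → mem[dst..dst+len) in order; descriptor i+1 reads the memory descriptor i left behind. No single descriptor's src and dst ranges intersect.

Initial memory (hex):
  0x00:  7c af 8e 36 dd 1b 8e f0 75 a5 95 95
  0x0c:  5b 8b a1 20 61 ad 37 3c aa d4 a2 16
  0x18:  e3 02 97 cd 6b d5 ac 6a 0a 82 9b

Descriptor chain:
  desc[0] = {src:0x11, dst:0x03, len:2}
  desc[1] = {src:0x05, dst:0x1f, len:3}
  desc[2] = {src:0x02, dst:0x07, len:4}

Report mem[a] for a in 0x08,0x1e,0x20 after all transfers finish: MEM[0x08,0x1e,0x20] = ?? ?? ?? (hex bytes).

D0: mem[0x03..0x04] <- [ad 37]
D1: mem[0x1f..0x21] <- [1b 8e f0]
D2: mem[0x07..0x0a] <- [8e ad 37 1b]
query mem[0x08]=0xad, mem[0x1e]=0xac, mem[0x20]=0x8e

MEM[0x08,0x1e,0x20] = ad ac 8e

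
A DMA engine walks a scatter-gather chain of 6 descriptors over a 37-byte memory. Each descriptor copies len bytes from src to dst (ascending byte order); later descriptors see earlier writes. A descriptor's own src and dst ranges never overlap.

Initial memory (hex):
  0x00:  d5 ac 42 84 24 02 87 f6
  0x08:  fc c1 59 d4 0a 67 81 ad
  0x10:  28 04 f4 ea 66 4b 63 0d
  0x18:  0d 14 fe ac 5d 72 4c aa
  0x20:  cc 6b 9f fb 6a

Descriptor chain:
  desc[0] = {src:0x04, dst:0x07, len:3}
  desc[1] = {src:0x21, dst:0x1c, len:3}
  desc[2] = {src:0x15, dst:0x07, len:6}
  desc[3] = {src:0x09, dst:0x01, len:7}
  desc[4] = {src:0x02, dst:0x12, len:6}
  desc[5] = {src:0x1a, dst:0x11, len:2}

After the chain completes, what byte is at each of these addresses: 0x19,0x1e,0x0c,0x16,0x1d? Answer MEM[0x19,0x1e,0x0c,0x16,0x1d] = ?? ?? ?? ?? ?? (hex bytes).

#0 dst[0x07+3] := {0x24,0x02,0x87}
#1 dst[0x1c+3] := {0x6b,0x9f,0xfb}
#2 dst[0x07+6] := {0x4b,0x63,0x0d,0x0d,0x14,0xfe}
#3 dst[0x01+7] := {0x0d,0x0d,0x14,0xfe,0x67,0x81,0xad}
#4 dst[0x12+6] := {0x0d,0x14,0xfe,0x67,0x81,0xad}
#5 dst[0x11+2] := {0xfe,0xac}
query mem[0x19]=0x14, mem[0x1e]=0xfb, mem[0x0c]=0xfe, mem[0x16]=0x81, mem[0x1d]=0x9f

MEM[0x19,0x1e,0x0c,0x16,0x1d] = 14 fb fe 81 9f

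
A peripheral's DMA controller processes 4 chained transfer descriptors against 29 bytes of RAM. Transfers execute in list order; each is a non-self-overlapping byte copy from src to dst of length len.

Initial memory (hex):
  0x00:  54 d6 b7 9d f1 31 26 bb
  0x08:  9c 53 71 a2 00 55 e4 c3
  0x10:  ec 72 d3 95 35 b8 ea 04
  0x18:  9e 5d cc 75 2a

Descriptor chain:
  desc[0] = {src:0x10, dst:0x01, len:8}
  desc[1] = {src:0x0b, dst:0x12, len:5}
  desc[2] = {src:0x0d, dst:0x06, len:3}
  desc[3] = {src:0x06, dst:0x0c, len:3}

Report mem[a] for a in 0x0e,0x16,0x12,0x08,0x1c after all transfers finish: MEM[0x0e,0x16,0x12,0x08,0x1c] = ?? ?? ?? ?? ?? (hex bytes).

MEM[0x0e,0x16,0x12,0x08,0x1c] = c3 c3 a2 c3 2a

#0 dst[0x01+8] := {0xec,0x72,0xd3,0x95,0x35,0xb8,0xea,0x04}
#1 dst[0x12+5] := {0xa2,0x00,0x55,0xe4,0xc3}
#2 dst[0x06+3] := {0x55,0xe4,0xc3}
#3 dst[0x0c+3] := {0x55,0xe4,0xc3}
query mem[0x0e]=0xc3, mem[0x16]=0xc3, mem[0x12]=0xa2, mem[0x08]=0xc3, mem[0x1c]=0x2a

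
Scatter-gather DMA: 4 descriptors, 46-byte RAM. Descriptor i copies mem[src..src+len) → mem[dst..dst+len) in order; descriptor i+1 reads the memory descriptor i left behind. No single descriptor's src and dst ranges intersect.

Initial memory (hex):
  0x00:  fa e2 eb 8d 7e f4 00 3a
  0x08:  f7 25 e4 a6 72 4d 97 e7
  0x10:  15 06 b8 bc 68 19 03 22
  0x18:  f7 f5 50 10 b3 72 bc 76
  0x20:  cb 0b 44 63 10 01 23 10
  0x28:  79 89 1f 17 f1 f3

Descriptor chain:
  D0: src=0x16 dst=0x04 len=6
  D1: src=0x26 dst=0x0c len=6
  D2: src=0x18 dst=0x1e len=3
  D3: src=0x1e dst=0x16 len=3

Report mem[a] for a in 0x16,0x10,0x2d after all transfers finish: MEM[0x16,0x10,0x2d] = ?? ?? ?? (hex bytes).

MEM[0x16,0x10,0x2d] = f7 1f f3

  after D0: wrote 6B at 0x04 = 0322f7f55010
  after D1: wrote 6B at 0x0c = 231079891f17
  after D2: wrote 3B at 0x1e = f7f550
  after D3: wrote 3B at 0x16 = f7f550
query mem[0x16]=0xf7, mem[0x10]=0x1f, mem[0x2d]=0xf3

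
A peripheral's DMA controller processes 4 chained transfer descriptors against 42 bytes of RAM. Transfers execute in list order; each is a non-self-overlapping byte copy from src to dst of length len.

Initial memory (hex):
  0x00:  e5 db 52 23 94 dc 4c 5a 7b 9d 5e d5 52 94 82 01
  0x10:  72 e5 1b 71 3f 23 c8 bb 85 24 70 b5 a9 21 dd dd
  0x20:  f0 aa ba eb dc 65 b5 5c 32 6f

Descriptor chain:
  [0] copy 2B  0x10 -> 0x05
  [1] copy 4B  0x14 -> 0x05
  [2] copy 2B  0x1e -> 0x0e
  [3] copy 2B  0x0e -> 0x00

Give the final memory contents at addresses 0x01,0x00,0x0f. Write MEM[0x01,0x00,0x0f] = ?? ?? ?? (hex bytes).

D0: mem[0x05..0x06] <- [72 e5]
D1: mem[0x05..0x08] <- [3f 23 c8 bb]
D2: mem[0x0e..0x0f] <- [dd dd]
D3: mem[0x00..0x01] <- [dd dd]
query mem[0x01]=0xdd, mem[0x00]=0xdd, mem[0x0f]=0xdd

MEM[0x01,0x00,0x0f] = dd dd dd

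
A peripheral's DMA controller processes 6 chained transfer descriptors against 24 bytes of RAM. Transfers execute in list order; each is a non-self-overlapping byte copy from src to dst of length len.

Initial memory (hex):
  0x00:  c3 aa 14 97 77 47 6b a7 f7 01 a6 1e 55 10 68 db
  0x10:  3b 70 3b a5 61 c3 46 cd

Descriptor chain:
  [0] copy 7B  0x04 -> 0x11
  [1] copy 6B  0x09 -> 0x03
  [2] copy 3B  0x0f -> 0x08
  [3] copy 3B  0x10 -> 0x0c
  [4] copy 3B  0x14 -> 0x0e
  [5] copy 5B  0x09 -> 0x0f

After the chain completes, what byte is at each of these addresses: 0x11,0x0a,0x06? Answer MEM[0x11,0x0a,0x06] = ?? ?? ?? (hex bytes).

[0] 0x04->0x11 len=7 : 77 47 6b a7 f7 01 a6
[1] 0x09->0x03 len=6 : 01 a6 1e 55 10 68
[2] 0x0f->0x08 len=3 : db 3b 77
[3] 0x10->0x0c len=3 : 3b 77 47
[4] 0x14->0x0e len=3 : a7 f7 01
[5] 0x09->0x0f len=5 : 3b 77 1e 3b 77
query mem[0x11]=0x1e, mem[0x0a]=0x77, mem[0x06]=0x55

MEM[0x11,0x0a,0x06] = 1e 77 55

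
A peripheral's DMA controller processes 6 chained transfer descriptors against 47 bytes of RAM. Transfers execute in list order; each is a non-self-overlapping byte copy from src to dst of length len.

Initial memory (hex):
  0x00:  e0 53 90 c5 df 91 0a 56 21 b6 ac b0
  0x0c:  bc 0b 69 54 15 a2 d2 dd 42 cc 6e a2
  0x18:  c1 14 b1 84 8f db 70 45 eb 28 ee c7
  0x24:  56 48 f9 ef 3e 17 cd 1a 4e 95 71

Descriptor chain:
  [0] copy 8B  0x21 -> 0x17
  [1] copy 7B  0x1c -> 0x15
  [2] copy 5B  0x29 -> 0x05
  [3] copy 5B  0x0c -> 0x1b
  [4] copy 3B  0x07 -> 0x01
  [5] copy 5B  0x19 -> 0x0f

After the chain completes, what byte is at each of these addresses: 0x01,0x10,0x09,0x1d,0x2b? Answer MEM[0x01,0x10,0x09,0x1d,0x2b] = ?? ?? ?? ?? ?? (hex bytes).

MEM[0x01,0x10,0x09,0x1d,0x2b] = 1a 28 95 69 1a

D0: mem[0x17..0x1e] <- [28 ee c7 56 48 f9 ef 3e]
D1: mem[0x15..0x1b] <- [f9 ef 3e 45 eb 28 ee]
D2: mem[0x05..0x09] <- [17 cd 1a 4e 95]
D3: mem[0x1b..0x1f] <- [bc 0b 69 54 15]
D4: mem[0x01..0x03] <- [1a 4e 95]
D5: mem[0x0f..0x13] <- [eb 28 bc 0b 69]
query mem[0x01]=0x1a, mem[0x10]=0x28, mem[0x09]=0x95, mem[0x1d]=0x69, mem[0x2b]=0x1a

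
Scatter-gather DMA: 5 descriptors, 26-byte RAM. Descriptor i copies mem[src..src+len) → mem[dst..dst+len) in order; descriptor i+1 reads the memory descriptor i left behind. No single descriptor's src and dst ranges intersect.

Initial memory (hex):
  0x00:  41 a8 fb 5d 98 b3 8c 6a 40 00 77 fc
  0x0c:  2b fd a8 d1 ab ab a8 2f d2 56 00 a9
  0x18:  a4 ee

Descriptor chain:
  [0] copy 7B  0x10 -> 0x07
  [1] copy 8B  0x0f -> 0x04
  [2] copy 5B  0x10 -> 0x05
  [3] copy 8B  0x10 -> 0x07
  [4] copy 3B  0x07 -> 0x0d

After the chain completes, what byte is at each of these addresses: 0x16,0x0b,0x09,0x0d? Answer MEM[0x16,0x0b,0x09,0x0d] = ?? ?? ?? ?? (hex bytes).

#0 dst[0x07+7] := {0xab,0xab,0xa8,0x2f,0xd2,0x56,0x00}
#1 dst[0x04+8] := {0xd1,0xab,0xab,0xa8,0x2f,0xd2,0x56,0x00}
#2 dst[0x05+5] := {0xab,0xab,0xa8,0x2f,0xd2}
#3 dst[0x07+8] := {0xab,0xab,0xa8,0x2f,0xd2,0x56,0x00,0xa9}
#4 dst[0x0d+3] := {0xab,0xab,0xa8}
query mem[0x16]=0x00, mem[0x0b]=0xd2, mem[0x09]=0xa8, mem[0x0d]=0xab

MEM[0x16,0x0b,0x09,0x0d] = 00 d2 a8 ab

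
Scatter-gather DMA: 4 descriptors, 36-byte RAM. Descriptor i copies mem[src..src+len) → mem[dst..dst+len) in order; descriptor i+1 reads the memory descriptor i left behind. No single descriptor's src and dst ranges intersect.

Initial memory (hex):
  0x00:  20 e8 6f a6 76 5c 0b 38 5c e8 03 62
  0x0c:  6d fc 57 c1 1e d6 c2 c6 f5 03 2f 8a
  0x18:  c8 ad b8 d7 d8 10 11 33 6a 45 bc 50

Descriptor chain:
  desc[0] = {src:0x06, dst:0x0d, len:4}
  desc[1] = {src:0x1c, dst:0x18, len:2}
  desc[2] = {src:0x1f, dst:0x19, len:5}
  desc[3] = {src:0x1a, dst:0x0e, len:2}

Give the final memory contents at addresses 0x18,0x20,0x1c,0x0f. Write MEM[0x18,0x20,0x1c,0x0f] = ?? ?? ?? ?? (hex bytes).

D0: mem[0x0d..0x10] <- [0b 38 5c e8]
D1: mem[0x18..0x19] <- [d8 10]
D2: mem[0x19..0x1d] <- [33 6a 45 bc 50]
D3: mem[0x0e..0x0f] <- [6a 45]
query mem[0x18]=0xd8, mem[0x20]=0x6a, mem[0x1c]=0xbc, mem[0x0f]=0x45

MEM[0x18,0x20,0x1c,0x0f] = d8 6a bc 45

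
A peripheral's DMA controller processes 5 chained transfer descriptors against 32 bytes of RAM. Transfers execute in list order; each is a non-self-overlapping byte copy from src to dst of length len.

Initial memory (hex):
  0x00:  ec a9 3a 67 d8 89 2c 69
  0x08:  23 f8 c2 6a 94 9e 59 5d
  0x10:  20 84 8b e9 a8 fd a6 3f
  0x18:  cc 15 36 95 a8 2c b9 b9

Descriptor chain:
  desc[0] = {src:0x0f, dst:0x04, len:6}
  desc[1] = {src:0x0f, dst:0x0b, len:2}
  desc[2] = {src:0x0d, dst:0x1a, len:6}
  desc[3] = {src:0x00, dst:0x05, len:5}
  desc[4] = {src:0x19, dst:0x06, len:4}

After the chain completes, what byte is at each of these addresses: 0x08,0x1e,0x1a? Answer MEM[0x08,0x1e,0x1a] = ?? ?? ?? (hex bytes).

MEM[0x08,0x1e,0x1a] = 59 84 9e

[0] 0x0f->0x04 len=6 : 5d 20 84 8b e9 a8
[1] 0x0f->0x0b len=2 : 5d 20
[2] 0x0d->0x1a len=6 : 9e 59 5d 20 84 8b
[3] 0x00->0x05 len=5 : ec a9 3a 67 5d
[4] 0x19->0x06 len=4 : 15 9e 59 5d
query mem[0x08]=0x59, mem[0x1e]=0x84, mem[0x1a]=0x9e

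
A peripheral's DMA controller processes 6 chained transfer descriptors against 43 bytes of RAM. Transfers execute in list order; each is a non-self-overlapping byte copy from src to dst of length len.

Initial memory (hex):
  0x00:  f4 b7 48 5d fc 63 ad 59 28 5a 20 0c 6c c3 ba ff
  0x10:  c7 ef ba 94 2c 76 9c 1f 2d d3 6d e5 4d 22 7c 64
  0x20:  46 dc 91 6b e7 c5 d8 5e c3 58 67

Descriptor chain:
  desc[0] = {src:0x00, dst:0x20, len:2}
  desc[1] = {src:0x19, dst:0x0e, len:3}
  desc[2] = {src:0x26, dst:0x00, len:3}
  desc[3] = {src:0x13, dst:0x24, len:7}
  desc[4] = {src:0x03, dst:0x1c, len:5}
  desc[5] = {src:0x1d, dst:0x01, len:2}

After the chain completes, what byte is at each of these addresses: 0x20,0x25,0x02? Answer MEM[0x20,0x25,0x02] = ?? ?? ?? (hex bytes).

MEM[0x20,0x25,0x02] = 59 2c 63

[0] 0x00->0x20 len=2 : f4 b7
[1] 0x19->0x0e len=3 : d3 6d e5
[2] 0x26->0x00 len=3 : d8 5e c3
[3] 0x13->0x24 len=7 : 94 2c 76 9c 1f 2d d3
[4] 0x03->0x1c len=5 : 5d fc 63 ad 59
[5] 0x1d->0x01 len=2 : fc 63
query mem[0x20]=0x59, mem[0x25]=0x2c, mem[0x02]=0x63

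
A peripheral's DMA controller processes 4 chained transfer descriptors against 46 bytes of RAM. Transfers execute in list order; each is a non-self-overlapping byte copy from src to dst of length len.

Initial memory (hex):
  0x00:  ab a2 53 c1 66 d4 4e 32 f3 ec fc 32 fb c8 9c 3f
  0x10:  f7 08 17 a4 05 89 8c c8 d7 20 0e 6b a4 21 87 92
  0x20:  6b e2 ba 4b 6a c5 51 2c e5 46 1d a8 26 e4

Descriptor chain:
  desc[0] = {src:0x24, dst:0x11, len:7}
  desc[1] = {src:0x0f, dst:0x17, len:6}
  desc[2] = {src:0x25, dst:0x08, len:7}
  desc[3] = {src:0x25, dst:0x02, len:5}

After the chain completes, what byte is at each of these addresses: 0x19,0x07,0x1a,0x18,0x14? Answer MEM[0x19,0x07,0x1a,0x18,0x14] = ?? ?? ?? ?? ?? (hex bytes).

MEM[0x19,0x07,0x1a,0x18,0x14] = 6a 32 c5 f7 2c

  after D0: wrote 7B at 0x11 = 6ac5512ce5461d
  after D1: wrote 6B at 0x17 = 3ff76ac5512c
  after D2: wrote 7B at 0x08 = c5512ce5461da8
  after D3: wrote 5B at 0x02 = c5512ce546
query mem[0x19]=0x6a, mem[0x07]=0x32, mem[0x1a]=0xc5, mem[0x18]=0xf7, mem[0x14]=0x2c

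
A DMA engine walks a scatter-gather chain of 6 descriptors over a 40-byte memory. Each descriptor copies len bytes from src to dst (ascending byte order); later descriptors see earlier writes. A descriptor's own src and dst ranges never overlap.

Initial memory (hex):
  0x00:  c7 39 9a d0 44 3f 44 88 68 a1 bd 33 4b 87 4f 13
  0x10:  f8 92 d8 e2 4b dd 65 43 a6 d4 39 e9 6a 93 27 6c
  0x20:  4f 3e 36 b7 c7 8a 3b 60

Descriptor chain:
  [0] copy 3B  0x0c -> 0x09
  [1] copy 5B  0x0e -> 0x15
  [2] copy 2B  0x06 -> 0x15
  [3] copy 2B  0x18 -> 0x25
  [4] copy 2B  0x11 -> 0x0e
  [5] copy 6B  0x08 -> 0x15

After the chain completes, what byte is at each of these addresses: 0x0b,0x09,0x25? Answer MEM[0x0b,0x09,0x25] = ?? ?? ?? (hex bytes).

MEM[0x0b,0x09,0x25] = 4f 4b 92

#0 dst[0x09+3] := {0x4b,0x87,0x4f}
#1 dst[0x15+5] := {0x4f,0x13,0xf8,0x92,0xd8}
#2 dst[0x15+2] := {0x44,0x88}
#3 dst[0x25+2] := {0x92,0xd8}
#4 dst[0x0e+2] := {0x92,0xd8}
#5 dst[0x15+6] := {0x68,0x4b,0x87,0x4f,0x4b,0x87}
query mem[0x0b]=0x4f, mem[0x09]=0x4b, mem[0x25]=0x92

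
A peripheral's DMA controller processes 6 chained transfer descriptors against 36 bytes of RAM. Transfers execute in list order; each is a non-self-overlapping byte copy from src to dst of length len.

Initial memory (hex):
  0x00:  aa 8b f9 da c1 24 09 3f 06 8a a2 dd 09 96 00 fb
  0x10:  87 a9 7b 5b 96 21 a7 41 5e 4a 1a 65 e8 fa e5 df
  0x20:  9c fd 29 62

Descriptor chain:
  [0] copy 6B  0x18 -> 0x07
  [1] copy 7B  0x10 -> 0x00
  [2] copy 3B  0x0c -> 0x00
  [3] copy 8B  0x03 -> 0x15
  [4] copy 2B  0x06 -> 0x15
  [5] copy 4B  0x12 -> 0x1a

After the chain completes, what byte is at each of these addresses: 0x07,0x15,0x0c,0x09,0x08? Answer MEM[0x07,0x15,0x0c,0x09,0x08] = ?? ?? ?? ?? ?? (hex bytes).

D0: mem[0x07..0x0c] <- [5e 4a 1a 65 e8 fa]
D1: mem[0x00..0x06] <- [87 a9 7b 5b 96 21 a7]
D2: mem[0x00..0x02] <- [fa 96 00]
D3: mem[0x15..0x1c] <- [5b 96 21 a7 5e 4a 1a 65]
D4: mem[0x15..0x16] <- [a7 5e]
D5: mem[0x1a..0x1d] <- [7b 5b 96 a7]
query mem[0x07]=0x5e, mem[0x15]=0xa7, mem[0x0c]=0xfa, mem[0x09]=0x1a, mem[0x08]=0x4a

MEM[0x07,0x15,0x0c,0x09,0x08] = 5e a7 fa 1a 4a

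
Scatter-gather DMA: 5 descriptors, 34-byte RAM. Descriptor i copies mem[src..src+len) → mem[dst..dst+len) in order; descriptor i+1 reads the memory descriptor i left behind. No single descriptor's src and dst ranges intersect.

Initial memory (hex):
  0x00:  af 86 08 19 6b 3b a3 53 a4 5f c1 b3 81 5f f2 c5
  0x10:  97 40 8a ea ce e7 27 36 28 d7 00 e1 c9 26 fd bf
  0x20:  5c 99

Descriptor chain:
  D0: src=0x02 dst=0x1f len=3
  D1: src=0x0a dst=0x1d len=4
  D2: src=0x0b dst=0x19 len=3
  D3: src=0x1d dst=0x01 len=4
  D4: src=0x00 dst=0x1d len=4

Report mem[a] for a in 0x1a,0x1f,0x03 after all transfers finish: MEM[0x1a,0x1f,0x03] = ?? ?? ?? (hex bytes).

D0: mem[0x1f..0x21] <- [08 19 6b]
D1: mem[0x1d..0x20] <- [c1 b3 81 5f]
D2: mem[0x19..0x1b] <- [b3 81 5f]
D3: mem[0x01..0x04] <- [c1 b3 81 5f]
D4: mem[0x1d..0x20] <- [af c1 b3 81]
query mem[0x1a]=0x81, mem[0x1f]=0xb3, mem[0x03]=0x81

MEM[0x1a,0x1f,0x03] = 81 b3 81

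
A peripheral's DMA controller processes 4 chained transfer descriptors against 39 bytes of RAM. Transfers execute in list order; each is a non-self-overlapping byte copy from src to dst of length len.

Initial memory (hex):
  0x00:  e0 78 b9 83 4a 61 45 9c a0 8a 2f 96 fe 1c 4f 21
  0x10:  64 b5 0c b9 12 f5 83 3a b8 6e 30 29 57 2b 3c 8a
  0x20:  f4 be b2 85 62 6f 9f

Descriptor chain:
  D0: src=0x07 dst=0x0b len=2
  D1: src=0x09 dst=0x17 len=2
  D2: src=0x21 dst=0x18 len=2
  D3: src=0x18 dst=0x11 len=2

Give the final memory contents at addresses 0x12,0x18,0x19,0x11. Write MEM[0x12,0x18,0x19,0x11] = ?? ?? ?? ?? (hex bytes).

  after D0: wrote 2B at 0x0b = 9ca0
  after D1: wrote 2B at 0x17 = 8a2f
  after D2: wrote 2B at 0x18 = beb2
  after D3: wrote 2B at 0x11 = beb2
query mem[0x12]=0xb2, mem[0x18]=0xbe, mem[0x19]=0xb2, mem[0x11]=0xbe

MEM[0x12,0x18,0x19,0x11] = b2 be b2 be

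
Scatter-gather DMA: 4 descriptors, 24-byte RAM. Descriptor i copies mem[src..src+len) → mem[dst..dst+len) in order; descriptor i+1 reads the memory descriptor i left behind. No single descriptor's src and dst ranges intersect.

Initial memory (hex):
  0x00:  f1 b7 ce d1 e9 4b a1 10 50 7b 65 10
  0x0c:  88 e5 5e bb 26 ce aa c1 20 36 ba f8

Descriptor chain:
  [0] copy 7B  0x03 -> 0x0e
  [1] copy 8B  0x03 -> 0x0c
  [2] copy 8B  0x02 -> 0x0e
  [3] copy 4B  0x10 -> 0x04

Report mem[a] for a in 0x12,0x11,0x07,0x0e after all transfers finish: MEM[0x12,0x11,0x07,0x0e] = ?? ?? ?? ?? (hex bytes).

  after D0: wrote 7B at 0x0e = d1e94ba110507b
  after D1: wrote 8B at 0x0c = d1e94ba110507b65
  after D2: wrote 8B at 0x0e = ced1e94ba110507b
  after D3: wrote 4B at 0x04 = e94ba110
query mem[0x12]=0xa1, mem[0x11]=0x4b, mem[0x07]=0x10, mem[0x0e]=0xce

MEM[0x12,0x11,0x07,0x0e] = a1 4b 10 ce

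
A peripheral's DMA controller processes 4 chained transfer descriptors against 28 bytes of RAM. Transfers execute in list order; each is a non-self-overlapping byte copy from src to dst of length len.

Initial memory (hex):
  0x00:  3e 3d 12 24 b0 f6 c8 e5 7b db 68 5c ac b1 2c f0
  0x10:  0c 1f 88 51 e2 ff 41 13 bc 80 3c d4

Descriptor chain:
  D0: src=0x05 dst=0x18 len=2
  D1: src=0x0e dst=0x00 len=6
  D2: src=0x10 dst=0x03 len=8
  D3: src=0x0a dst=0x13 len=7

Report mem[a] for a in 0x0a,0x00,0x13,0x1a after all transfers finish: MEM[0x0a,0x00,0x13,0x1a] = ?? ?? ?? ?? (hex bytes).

MEM[0x0a,0x00,0x13,0x1a] = 13 2c 13 3c

D0: mem[0x18..0x19] <- [f6 c8]
D1: mem[0x00..0x05] <- [2c f0 0c 1f 88 51]
D2: mem[0x03..0x0a] <- [0c 1f 88 51 e2 ff 41 13]
D3: mem[0x13..0x19] <- [13 5c ac b1 2c f0 0c]
query mem[0x0a]=0x13, mem[0x00]=0x2c, mem[0x13]=0x13, mem[0x1a]=0x3c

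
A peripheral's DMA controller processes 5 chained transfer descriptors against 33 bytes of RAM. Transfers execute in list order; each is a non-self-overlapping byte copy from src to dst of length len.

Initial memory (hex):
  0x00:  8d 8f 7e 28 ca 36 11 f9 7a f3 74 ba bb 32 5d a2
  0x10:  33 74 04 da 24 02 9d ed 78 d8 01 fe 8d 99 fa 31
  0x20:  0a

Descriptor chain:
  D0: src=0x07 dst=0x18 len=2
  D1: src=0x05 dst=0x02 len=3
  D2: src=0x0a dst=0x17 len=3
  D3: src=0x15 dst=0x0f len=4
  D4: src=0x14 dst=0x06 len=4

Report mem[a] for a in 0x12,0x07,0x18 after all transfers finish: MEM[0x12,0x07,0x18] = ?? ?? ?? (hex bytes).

  after D0: wrote 2B at 0x18 = f97a
  after D1: wrote 3B at 0x02 = 3611f9
  after D2: wrote 3B at 0x17 = 74babb
  after D3: wrote 4B at 0x0f = 029d74ba
  after D4: wrote 4B at 0x06 = 24029d74
query mem[0x12]=0xba, mem[0x07]=0x02, mem[0x18]=0xba

MEM[0x12,0x07,0x18] = ba 02 ba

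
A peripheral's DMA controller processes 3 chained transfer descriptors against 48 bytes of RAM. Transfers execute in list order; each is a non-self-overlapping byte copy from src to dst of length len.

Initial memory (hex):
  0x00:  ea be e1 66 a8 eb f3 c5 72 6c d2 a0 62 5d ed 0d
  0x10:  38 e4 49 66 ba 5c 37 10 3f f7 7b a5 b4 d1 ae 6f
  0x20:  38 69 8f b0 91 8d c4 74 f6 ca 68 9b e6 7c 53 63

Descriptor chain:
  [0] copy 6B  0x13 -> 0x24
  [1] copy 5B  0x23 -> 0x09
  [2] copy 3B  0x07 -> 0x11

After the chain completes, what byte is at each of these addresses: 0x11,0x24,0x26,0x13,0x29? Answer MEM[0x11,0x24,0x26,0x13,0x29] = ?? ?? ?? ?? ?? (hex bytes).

MEM[0x11,0x24,0x26,0x13,0x29] = c5 66 5c b0 3f

D0: mem[0x24..0x29] <- [66 ba 5c 37 10 3f]
D1: mem[0x09..0x0d] <- [b0 66 ba 5c 37]
D2: mem[0x11..0x13] <- [c5 72 b0]
query mem[0x11]=0xc5, mem[0x24]=0x66, mem[0x26]=0x5c, mem[0x13]=0xb0, mem[0x29]=0x3f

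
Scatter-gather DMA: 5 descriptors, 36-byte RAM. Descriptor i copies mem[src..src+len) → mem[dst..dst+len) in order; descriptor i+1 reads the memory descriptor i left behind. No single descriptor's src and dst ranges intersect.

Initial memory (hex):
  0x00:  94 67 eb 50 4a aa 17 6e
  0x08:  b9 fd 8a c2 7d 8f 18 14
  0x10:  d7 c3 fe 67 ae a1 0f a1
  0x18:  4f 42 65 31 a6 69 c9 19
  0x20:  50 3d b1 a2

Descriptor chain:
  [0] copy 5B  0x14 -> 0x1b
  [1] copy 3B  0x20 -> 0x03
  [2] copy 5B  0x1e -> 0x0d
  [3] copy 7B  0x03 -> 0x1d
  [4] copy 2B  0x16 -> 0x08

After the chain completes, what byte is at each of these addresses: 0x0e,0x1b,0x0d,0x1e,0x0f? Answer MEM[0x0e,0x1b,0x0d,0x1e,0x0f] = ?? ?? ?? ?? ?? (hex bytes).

MEM[0x0e,0x1b,0x0d,0x1e,0x0f] = 4f ae a1 3d 50

  after D0: wrote 5B at 0x1b = aea10fa14f
  after D1: wrote 3B at 0x03 = 503db1
  after D2: wrote 5B at 0x0d = a14f503db1
  after D3: wrote 7B at 0x1d = 503db1176eb9fd
  after D4: wrote 2B at 0x08 = 0fa1
query mem[0x0e]=0x4f, mem[0x1b]=0xae, mem[0x0d]=0xa1, mem[0x1e]=0x3d, mem[0x0f]=0x50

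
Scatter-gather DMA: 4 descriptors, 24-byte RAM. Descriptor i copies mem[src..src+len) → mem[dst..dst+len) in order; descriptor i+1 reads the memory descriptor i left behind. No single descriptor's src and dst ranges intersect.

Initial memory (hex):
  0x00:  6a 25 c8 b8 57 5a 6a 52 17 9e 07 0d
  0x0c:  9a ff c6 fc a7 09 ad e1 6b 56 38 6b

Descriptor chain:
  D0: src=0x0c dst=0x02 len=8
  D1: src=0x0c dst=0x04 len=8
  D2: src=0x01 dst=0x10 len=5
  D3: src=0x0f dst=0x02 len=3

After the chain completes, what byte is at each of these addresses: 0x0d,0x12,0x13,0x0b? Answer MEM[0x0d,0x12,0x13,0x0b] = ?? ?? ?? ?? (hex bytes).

  after D0: wrote 8B at 0x02 = 9affc6fca709ade1
  after D1: wrote 8B at 0x04 = 9affc6fca709ade1
  after D2: wrote 5B at 0x10 = 259aff9aff
  after D3: wrote 3B at 0x02 = fc259a
query mem[0x0d]=0xff, mem[0x12]=0xff, mem[0x13]=0x9a, mem[0x0b]=0xe1

MEM[0x0d,0x12,0x13,0x0b] = ff ff 9a e1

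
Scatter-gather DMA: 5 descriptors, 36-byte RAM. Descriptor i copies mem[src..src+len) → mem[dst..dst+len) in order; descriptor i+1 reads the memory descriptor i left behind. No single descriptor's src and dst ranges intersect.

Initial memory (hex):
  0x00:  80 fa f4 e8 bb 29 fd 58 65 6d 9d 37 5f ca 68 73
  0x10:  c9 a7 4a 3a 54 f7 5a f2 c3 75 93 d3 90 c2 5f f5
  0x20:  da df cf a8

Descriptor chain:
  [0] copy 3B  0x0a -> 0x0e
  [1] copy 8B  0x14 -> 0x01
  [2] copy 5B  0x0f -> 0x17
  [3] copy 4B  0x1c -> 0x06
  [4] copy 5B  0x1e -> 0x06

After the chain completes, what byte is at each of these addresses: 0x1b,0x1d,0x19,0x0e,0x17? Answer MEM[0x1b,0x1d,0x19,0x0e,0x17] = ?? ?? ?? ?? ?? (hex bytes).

D0: mem[0x0e..0x10] <- [9d 37 5f]
D1: mem[0x01..0x08] <- [54 f7 5a f2 c3 75 93 d3]
D2: mem[0x17..0x1b] <- [37 5f a7 4a 3a]
D3: mem[0x06..0x09] <- [90 c2 5f f5]
D4: mem[0x06..0x0a] <- [5f f5 da df cf]
query mem[0x1b]=0x3a, mem[0x1d]=0xc2, mem[0x19]=0xa7, mem[0x0e]=0x9d, mem[0x17]=0x37

MEM[0x1b,0x1d,0x19,0x0e,0x17] = 3a c2 a7 9d 37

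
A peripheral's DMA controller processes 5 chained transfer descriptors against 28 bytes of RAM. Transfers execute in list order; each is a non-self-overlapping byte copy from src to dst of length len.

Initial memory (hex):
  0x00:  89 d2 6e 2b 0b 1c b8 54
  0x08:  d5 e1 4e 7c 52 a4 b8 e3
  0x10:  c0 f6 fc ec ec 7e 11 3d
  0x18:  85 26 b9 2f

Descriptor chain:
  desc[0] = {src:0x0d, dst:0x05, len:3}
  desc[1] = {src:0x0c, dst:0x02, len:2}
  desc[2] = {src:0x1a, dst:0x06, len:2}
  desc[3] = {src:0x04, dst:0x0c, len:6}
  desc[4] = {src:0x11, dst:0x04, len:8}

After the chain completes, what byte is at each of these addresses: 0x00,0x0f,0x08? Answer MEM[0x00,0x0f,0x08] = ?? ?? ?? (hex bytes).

MEM[0x00,0x0f,0x08] = 89 2f 7e

D0: mem[0x05..0x07] <- [a4 b8 e3]
D1: mem[0x02..0x03] <- [52 a4]
D2: mem[0x06..0x07] <- [b9 2f]
D3: mem[0x0c..0x11] <- [0b a4 b9 2f d5 e1]
D4: mem[0x04..0x0b] <- [e1 fc ec ec 7e 11 3d 85]
query mem[0x00]=0x89, mem[0x0f]=0x2f, mem[0x08]=0x7e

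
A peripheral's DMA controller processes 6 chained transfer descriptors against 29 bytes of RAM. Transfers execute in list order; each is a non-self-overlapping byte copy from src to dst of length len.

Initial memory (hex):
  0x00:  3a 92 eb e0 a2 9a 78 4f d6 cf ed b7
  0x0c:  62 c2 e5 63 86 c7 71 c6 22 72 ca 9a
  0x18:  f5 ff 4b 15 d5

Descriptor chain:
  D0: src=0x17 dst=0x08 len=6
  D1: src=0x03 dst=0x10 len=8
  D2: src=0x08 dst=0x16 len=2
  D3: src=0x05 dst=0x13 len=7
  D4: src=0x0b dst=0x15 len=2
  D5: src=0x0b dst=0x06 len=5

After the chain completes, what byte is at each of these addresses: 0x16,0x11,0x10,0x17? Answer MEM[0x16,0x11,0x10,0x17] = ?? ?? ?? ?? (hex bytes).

#0 dst[0x08+6] := {0x9a,0xf5,0xff,0x4b,0x15,0xd5}
#1 dst[0x10+8] := {0xe0,0xa2,0x9a,0x78,0x4f,0x9a,0xf5,0xff}
#2 dst[0x16+2] := {0x9a,0xf5}
#3 dst[0x13+7] := {0x9a,0x78,0x4f,0x9a,0xf5,0xff,0x4b}
#4 dst[0x15+2] := {0x4b,0x15}
#5 dst[0x06+5] := {0x4b,0x15,0xd5,0xe5,0x63}
query mem[0x16]=0x15, mem[0x11]=0xa2, mem[0x10]=0xe0, mem[0x17]=0xf5

MEM[0x16,0x11,0x10,0x17] = 15 a2 e0 f5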